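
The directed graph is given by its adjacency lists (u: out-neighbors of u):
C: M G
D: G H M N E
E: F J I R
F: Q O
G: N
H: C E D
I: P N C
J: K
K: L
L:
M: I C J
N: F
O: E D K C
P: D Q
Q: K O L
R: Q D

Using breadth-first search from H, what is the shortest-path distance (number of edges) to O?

3

Level 0: H
Level 1: C, D, E
Level 2: F, G, I, J, M, N, R
Level 3: K, O, P, Q
Level 4: L
O first appears at level 3.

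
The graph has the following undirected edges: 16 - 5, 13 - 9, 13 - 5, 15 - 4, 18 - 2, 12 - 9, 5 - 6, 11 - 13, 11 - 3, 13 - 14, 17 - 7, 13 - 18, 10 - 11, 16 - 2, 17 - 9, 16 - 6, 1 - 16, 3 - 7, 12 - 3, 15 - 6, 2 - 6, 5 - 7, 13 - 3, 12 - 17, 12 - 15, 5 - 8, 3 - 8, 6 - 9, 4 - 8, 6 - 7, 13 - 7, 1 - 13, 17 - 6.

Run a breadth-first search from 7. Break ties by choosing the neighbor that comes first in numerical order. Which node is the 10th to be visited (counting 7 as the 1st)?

16

Visit 7; enqueue 3, 5, 6, 13, 17 → queue [3, 5, 6, 13, 17]
Visit 3; enqueue 8, 11, 12 → queue [5, 6, 13, 17, 8, 11, 12]
Visit 5; enqueue 16 → queue [6, 13, 17, 8, 11, 12, 16]
Visit 6; enqueue 2, 9, 15 → queue [13, 17, 8, 11, 12, 16, 2, 9, 15]
Visit 13; enqueue 1, 14, 18 → queue [17, 8, 11, 12, 16, 2, 9, 15, 1, 14, 18]
Visit 17 → queue [8, 11, 12, 16, 2, 9, 15, 1, 14, 18]
Visit 8; enqueue 4 → queue [11, 12, 16, 2, 9, 15, 1, 14, 18, 4]
Visit 11; enqueue 10 → queue [12, 16, 2, 9, 15, 1, 14, 18, 4, 10]
Visit 12 → queue [16, 2, 9, 15, 1, 14, 18, 4, 10]
Visit 16 → queue [2, 9, 15, 1, 14, 18, 4, 10]
Visit 2 → queue [9, 15, 1, 14, 18, 4, 10]
Visit 9 → queue [15, 1, 14, 18, 4, 10]
Visit 15 → queue [1, 14, 18, 4, 10]
Visit 1 → queue [14, 18, 4, 10]
Visit 14 → queue [18, 4, 10]
Visit 18 → queue [4, 10]
Visit 4 → queue [10]
Visit 10 → queue []

Visit order: 7, 3, 5, 6, 13, 17, 8, 11, 12, 16, 2, 9, 15, 1, 14, 18, 4, 10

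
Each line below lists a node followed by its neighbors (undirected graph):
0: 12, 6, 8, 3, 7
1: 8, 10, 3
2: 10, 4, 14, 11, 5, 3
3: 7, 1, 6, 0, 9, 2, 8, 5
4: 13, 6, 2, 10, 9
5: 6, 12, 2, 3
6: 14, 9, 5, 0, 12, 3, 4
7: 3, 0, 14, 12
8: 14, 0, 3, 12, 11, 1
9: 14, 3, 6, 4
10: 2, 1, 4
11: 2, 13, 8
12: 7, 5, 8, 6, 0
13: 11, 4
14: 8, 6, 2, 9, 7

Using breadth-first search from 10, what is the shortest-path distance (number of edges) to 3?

Level 0: 10
Level 1: 1, 2, 4
Level 2: 3, 5, 6, 8, 9, 11, 13, 14
Level 3: 0, 7, 12
3 first appears at level 2.

2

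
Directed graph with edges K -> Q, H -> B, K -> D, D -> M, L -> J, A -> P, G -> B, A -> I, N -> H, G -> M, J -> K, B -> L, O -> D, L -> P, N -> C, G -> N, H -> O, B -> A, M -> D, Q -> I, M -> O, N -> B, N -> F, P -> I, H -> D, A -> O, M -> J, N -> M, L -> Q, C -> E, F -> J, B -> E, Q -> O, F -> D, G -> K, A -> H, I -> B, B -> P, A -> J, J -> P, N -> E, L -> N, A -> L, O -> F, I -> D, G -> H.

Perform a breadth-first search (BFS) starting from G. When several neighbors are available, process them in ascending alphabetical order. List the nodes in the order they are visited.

G, B, H, K, M, N, A, E, L, P, D, O, Q, J, C, F, I

Visit G; enqueue B, H, K, M, N → queue [B, H, K, M, N]
Visit B; enqueue A, E, L, P → queue [H, K, M, N, A, E, L, P]
Visit H; enqueue D, O → queue [K, M, N, A, E, L, P, D, O]
Visit K; enqueue Q → queue [M, N, A, E, L, P, D, O, Q]
Visit M; enqueue J → queue [N, A, E, L, P, D, O, Q, J]
Visit N; enqueue C, F → queue [A, E, L, P, D, O, Q, J, C, F]
Visit A; enqueue I → queue [E, L, P, D, O, Q, J, C, F, I]
Visit E → queue [L, P, D, O, Q, J, C, F, I]
Visit L → queue [P, D, O, Q, J, C, F, I]
Visit P → queue [D, O, Q, J, C, F, I]
Visit D → queue [O, Q, J, C, F, I]
Visit O → queue [Q, J, C, F, I]
Visit Q → queue [J, C, F, I]
Visit J → queue [C, F, I]
Visit C → queue [F, I]
Visit F → queue [I]
Visit I → queue []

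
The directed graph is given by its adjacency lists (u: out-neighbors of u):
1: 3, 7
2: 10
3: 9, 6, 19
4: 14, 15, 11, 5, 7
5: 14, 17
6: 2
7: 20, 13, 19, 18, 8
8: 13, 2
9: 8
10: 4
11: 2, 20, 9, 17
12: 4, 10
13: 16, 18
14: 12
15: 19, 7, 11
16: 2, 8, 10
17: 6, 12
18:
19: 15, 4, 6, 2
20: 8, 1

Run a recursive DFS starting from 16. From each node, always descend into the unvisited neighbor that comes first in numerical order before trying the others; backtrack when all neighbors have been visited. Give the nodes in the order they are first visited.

16 → 2 → 10 → 4 → 5 → 14 → 12 → 17 → 6 → 7 → 8 → 13 → 18 → 19 → 15 → 11 → 9 → 20 → 1 → 3

Visit 16
16 → 2
2 → 10
10 → 4
4 → 5
5 → 14
14 → 12
5 → 17
17 → 6
4 → 7
7 → 8
8 → 13
13 → 18
7 → 19
19 → 15
15 → 11
11 → 9
11 → 20
20 → 1
1 → 3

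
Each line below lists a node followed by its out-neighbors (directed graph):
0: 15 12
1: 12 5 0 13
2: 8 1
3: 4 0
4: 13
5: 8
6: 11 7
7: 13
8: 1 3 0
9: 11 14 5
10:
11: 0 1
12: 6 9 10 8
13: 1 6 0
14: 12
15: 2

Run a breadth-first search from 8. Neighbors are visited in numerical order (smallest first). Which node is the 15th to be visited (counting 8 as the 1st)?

Visit 8; enqueue 0, 1, 3 → queue [0, 1, 3]
Visit 0; enqueue 12, 15 → queue [1, 3, 12, 15]
Visit 1; enqueue 5, 13 → queue [3, 12, 15, 5, 13]
Visit 3; enqueue 4 → queue [12, 15, 5, 13, 4]
Visit 12; enqueue 6, 9, 10 → queue [15, 5, 13, 4, 6, 9, 10]
Visit 15; enqueue 2 → queue [5, 13, 4, 6, 9, 10, 2]
Visit 5 → queue [13, 4, 6, 9, 10, 2]
Visit 13 → queue [4, 6, 9, 10, 2]
Visit 4 → queue [6, 9, 10, 2]
Visit 6; enqueue 7, 11 → queue [9, 10, 2, 7, 11]
Visit 9; enqueue 14 → queue [10, 2, 7, 11, 14]
Visit 10 → queue [2, 7, 11, 14]
Visit 2 → queue [7, 11, 14]
Visit 7 → queue [11, 14]
Visit 11 → queue [14]
Visit 14 → queue []

Visit order: 8, 0, 1, 3, 12, 15, 5, 13, 4, 6, 9, 10, 2, 7, 11, 14

11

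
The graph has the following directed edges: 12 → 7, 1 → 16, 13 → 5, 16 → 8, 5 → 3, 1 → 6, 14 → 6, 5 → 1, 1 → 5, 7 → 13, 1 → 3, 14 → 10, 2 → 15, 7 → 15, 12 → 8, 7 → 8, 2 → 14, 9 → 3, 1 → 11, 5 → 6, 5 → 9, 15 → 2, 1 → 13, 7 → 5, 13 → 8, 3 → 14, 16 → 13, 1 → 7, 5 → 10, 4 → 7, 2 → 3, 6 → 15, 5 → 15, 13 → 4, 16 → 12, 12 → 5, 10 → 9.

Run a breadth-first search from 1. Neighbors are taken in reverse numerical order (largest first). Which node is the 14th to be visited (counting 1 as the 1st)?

9

Visit 1; enqueue 16, 13, 11, 7, 6, 5, 3 → queue [16, 13, 11, 7, 6, 5, 3]
Visit 16; enqueue 12, 8 → queue [13, 11, 7, 6, 5, 3, 12, 8]
Visit 13; enqueue 4 → queue [11, 7, 6, 5, 3, 12, 8, 4]
Visit 11 → queue [7, 6, 5, 3, 12, 8, 4]
Visit 7; enqueue 15 → queue [6, 5, 3, 12, 8, 4, 15]
Visit 6 → queue [5, 3, 12, 8, 4, 15]
Visit 5; enqueue 10, 9 → queue [3, 12, 8, 4, 15, 10, 9]
Visit 3; enqueue 14 → queue [12, 8, 4, 15, 10, 9, 14]
Visit 12 → queue [8, 4, 15, 10, 9, 14]
Visit 8 → queue [4, 15, 10, 9, 14]
Visit 4 → queue [15, 10, 9, 14]
Visit 15; enqueue 2 → queue [10, 9, 14, 2]
Visit 10 → queue [9, 14, 2]
Visit 9 → queue [14, 2]
Visit 14 → queue [2]
Visit 2 → queue []

Visit order: 1, 16, 13, 11, 7, 6, 5, 3, 12, 8, 4, 15, 10, 9, 14, 2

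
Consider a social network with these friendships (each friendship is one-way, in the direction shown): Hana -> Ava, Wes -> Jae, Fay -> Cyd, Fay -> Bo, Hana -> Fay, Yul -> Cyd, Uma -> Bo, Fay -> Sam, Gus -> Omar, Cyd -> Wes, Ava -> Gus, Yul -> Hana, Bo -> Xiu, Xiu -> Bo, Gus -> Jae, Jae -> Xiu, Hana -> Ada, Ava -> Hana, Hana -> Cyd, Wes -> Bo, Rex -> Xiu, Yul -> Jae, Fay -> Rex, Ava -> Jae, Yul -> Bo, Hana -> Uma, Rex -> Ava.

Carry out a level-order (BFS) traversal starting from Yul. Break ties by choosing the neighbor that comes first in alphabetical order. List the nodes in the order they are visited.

Visit Yul; enqueue Bo, Cyd, Hana, Jae → queue [Bo, Cyd, Hana, Jae]
Visit Bo; enqueue Xiu → queue [Cyd, Hana, Jae, Xiu]
Visit Cyd; enqueue Wes → queue [Hana, Jae, Xiu, Wes]
Visit Hana; enqueue Ada, Ava, Fay, Uma → queue [Jae, Xiu, Wes, Ada, Ava, Fay, Uma]
Visit Jae → queue [Xiu, Wes, Ada, Ava, Fay, Uma]
Visit Xiu → queue [Wes, Ada, Ava, Fay, Uma]
Visit Wes → queue [Ada, Ava, Fay, Uma]
Visit Ada → queue [Ava, Fay, Uma]
Visit Ava; enqueue Gus → queue [Fay, Uma, Gus]
Visit Fay; enqueue Rex, Sam → queue [Uma, Gus, Rex, Sam]
Visit Uma → queue [Gus, Rex, Sam]
Visit Gus; enqueue Omar → queue [Rex, Sam, Omar]
Visit Rex → queue [Sam, Omar]
Visit Sam → queue [Omar]
Visit Omar → queue []

Yul → Bo → Cyd → Hana → Jae → Xiu → Wes → Ada → Ava → Fay → Uma → Gus → Rex → Sam → Omar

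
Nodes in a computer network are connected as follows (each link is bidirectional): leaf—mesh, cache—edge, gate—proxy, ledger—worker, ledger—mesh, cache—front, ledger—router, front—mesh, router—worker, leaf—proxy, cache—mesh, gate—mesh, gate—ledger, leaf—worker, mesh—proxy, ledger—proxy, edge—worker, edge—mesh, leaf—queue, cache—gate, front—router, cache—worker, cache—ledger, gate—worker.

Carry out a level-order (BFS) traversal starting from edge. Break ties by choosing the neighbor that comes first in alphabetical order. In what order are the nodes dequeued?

Visit edge; enqueue cache, mesh, worker → queue [cache, mesh, worker]
Visit cache; enqueue front, gate, ledger → queue [mesh, worker, front, gate, ledger]
Visit mesh; enqueue leaf, proxy → queue [worker, front, gate, ledger, leaf, proxy]
Visit worker; enqueue router → queue [front, gate, ledger, leaf, proxy, router]
Visit front → queue [gate, ledger, leaf, proxy, router]
Visit gate → queue [ledger, leaf, proxy, router]
Visit ledger → queue [leaf, proxy, router]
Visit leaf; enqueue queue → queue [proxy, router, queue]
Visit proxy → queue [router, queue]
Visit router → queue [queue]
Visit queue → queue []

edge -> cache -> mesh -> worker -> front -> gate -> ledger -> leaf -> proxy -> router -> queue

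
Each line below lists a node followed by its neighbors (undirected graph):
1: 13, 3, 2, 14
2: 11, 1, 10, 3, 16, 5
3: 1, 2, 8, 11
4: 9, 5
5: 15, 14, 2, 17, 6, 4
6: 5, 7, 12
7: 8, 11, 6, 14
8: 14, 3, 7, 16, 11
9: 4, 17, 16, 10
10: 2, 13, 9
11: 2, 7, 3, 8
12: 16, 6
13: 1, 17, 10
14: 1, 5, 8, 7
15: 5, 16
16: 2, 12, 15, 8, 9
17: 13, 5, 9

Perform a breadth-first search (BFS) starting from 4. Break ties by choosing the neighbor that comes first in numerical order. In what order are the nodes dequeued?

4, 5, 9, 2, 6, 14, 15, 17, 10, 16, 1, 3, 11, 7, 12, 8, 13

Visit 4; enqueue 5, 9 → queue [5, 9]
Visit 5; enqueue 2, 6, 14, 15, 17 → queue [9, 2, 6, 14, 15, 17]
Visit 9; enqueue 10, 16 → queue [2, 6, 14, 15, 17, 10, 16]
Visit 2; enqueue 1, 3, 11 → queue [6, 14, 15, 17, 10, 16, 1, 3, 11]
Visit 6; enqueue 7, 12 → queue [14, 15, 17, 10, 16, 1, 3, 11, 7, 12]
Visit 14; enqueue 8 → queue [15, 17, 10, 16, 1, 3, 11, 7, 12, 8]
Visit 15 → queue [17, 10, 16, 1, 3, 11, 7, 12, 8]
Visit 17; enqueue 13 → queue [10, 16, 1, 3, 11, 7, 12, 8, 13]
Visit 10 → queue [16, 1, 3, 11, 7, 12, 8, 13]
Visit 16 → queue [1, 3, 11, 7, 12, 8, 13]
Visit 1 → queue [3, 11, 7, 12, 8, 13]
Visit 3 → queue [11, 7, 12, 8, 13]
Visit 11 → queue [7, 12, 8, 13]
Visit 7 → queue [12, 8, 13]
Visit 12 → queue [8, 13]
Visit 8 → queue [13]
Visit 13 → queue []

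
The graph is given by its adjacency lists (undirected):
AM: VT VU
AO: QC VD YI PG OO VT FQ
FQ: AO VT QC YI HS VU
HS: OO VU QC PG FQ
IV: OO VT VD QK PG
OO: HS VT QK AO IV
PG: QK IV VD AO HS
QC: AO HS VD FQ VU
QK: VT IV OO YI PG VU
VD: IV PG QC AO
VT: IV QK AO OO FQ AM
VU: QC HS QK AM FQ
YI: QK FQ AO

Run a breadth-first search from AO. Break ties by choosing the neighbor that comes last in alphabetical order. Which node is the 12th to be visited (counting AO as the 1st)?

Visit AO; enqueue YI, VT, VD, QC, PG, OO, FQ → queue [YI, VT, VD, QC, PG, OO, FQ]
Visit YI; enqueue QK → queue [VT, VD, QC, PG, OO, FQ, QK]
Visit VT; enqueue IV, AM → queue [VD, QC, PG, OO, FQ, QK, IV, AM]
Visit VD → queue [QC, PG, OO, FQ, QK, IV, AM]
Visit QC; enqueue VU, HS → queue [PG, OO, FQ, QK, IV, AM, VU, HS]
Visit PG → queue [OO, FQ, QK, IV, AM, VU, HS]
Visit OO → queue [FQ, QK, IV, AM, VU, HS]
Visit FQ → queue [QK, IV, AM, VU, HS]
Visit QK → queue [IV, AM, VU, HS]
Visit IV → queue [AM, VU, HS]
Visit AM → queue [VU, HS]
Visit VU → queue [HS]
Visit HS → queue []

Visit order: AO, YI, VT, VD, QC, PG, OO, FQ, QK, IV, AM, VU, HS

VU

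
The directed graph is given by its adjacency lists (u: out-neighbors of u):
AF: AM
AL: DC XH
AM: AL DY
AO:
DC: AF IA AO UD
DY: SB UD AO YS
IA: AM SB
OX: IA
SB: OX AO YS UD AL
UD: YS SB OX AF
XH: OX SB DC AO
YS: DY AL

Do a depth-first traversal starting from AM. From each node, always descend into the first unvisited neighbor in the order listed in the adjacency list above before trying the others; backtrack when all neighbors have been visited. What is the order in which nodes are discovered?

AM AL DC AF IA SB OX AO YS DY UD XH

Visit AM
AM → AL
AL → DC
DC → AF
DC → IA
IA → SB
SB → OX
SB → AO
SB → YS
YS → DY
DY → UD
AL → XH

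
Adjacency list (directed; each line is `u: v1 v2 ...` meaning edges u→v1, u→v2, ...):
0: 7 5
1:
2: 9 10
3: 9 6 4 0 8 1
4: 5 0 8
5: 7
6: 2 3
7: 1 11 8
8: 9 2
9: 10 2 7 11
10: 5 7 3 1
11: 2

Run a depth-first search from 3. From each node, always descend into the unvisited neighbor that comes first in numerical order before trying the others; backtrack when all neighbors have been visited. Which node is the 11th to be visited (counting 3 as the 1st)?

4

Visit 3
3 → 0
0 → 5
5 → 7
7 → 1
7 → 8
8 → 2
2 → 9
9 → 10
9 → 11
3 → 4
3 → 6

Visit order: 3, 0, 5, 7, 1, 8, 2, 9, 10, 11, 4, 6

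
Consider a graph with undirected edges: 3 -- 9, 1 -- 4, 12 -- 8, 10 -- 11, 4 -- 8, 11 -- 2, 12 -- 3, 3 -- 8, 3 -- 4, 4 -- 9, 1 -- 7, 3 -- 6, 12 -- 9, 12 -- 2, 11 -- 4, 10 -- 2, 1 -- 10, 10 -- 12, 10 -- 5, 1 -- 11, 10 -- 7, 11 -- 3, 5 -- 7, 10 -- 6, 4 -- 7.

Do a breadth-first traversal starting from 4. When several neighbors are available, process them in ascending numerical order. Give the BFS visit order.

4 1 3 7 8 9 11 10 6 12 5 2

Visit 4; enqueue 1, 3, 7, 8, 9, 11 → queue [1, 3, 7, 8, 9, 11]
Visit 1; enqueue 10 → queue [3, 7, 8, 9, 11, 10]
Visit 3; enqueue 6, 12 → queue [7, 8, 9, 11, 10, 6, 12]
Visit 7; enqueue 5 → queue [8, 9, 11, 10, 6, 12, 5]
Visit 8 → queue [9, 11, 10, 6, 12, 5]
Visit 9 → queue [11, 10, 6, 12, 5]
Visit 11; enqueue 2 → queue [10, 6, 12, 5, 2]
Visit 10 → queue [6, 12, 5, 2]
Visit 6 → queue [12, 5, 2]
Visit 12 → queue [5, 2]
Visit 5 → queue [2]
Visit 2 → queue []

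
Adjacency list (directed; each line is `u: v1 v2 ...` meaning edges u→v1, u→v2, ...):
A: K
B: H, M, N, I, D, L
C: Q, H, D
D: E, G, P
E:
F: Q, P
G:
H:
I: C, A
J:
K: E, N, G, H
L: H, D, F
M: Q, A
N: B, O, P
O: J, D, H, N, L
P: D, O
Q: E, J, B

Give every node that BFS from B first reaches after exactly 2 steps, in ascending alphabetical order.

A, C, E, F, G, O, P, Q

Level 0: B
Level 1: D, H, I, L, M, N
Level 2: A, C, E, F, G, O, P, Q
Level 3: J, K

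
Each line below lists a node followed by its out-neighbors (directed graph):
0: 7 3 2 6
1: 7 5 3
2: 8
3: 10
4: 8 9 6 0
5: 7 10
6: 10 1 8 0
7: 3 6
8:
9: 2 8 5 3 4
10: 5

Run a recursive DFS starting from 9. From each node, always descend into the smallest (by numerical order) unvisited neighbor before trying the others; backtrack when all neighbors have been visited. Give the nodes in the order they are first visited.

Visit 9
9 → 2
2 → 8
9 → 3
3 → 10
10 → 5
5 → 7
7 → 6
6 → 0
6 → 1
9 → 4

9, 2, 8, 3, 10, 5, 7, 6, 0, 1, 4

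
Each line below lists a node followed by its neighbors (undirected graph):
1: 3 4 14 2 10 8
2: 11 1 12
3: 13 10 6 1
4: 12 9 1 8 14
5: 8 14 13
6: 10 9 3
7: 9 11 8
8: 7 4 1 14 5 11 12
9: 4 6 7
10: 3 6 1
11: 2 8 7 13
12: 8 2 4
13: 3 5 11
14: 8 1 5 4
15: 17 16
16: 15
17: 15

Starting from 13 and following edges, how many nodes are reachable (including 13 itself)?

14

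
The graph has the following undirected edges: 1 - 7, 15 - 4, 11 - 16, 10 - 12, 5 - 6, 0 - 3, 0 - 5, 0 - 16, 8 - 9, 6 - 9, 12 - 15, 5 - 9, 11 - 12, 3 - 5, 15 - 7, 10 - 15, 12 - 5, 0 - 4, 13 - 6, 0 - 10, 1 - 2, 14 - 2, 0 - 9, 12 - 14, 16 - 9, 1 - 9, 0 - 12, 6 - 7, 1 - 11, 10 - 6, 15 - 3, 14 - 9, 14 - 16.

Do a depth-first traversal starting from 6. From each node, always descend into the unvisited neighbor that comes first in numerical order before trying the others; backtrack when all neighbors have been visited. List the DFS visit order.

Visit 6
6 → 5
5 → 0
0 → 3
3 → 15
15 → 4
15 → 7
7 → 1
1 → 2
2 → 14
14 → 9
9 → 8
9 → 16
16 → 11
11 → 12
12 → 10
6 → 13

6 -> 5 -> 0 -> 3 -> 15 -> 4 -> 7 -> 1 -> 2 -> 14 -> 9 -> 8 -> 16 -> 11 -> 12 -> 10 -> 13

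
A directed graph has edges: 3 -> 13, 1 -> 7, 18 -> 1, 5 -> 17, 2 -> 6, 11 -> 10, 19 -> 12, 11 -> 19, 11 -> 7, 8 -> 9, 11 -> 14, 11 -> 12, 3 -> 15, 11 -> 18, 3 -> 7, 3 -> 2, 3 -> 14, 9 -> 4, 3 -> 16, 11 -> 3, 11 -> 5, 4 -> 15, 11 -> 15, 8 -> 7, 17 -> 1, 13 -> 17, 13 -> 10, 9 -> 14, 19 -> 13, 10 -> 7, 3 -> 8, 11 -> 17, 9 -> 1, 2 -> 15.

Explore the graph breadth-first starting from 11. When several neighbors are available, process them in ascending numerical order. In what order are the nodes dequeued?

11 -> 3 -> 5 -> 7 -> 10 -> 12 -> 14 -> 15 -> 17 -> 18 -> 19 -> 2 -> 8 -> 13 -> 16 -> 1 -> 6 -> 9 -> 4

Visit 11; enqueue 3, 5, 7, 10, 12, 14, 15, 17, 18, 19 → queue [3, 5, 7, 10, 12, 14, 15, 17, 18, 19]
Visit 3; enqueue 2, 8, 13, 16 → queue [5, 7, 10, 12, 14, 15, 17, 18, 19, 2, 8, 13, 16]
Visit 5 → queue [7, 10, 12, 14, 15, 17, 18, 19, 2, 8, 13, 16]
Visit 7 → queue [10, 12, 14, 15, 17, 18, 19, 2, 8, 13, 16]
Visit 10 → queue [12, 14, 15, 17, 18, 19, 2, 8, 13, 16]
Visit 12 → queue [14, 15, 17, 18, 19, 2, 8, 13, 16]
Visit 14 → queue [15, 17, 18, 19, 2, 8, 13, 16]
Visit 15 → queue [17, 18, 19, 2, 8, 13, 16]
Visit 17; enqueue 1 → queue [18, 19, 2, 8, 13, 16, 1]
Visit 18 → queue [19, 2, 8, 13, 16, 1]
Visit 19 → queue [2, 8, 13, 16, 1]
Visit 2; enqueue 6 → queue [8, 13, 16, 1, 6]
Visit 8; enqueue 9 → queue [13, 16, 1, 6, 9]
Visit 13 → queue [16, 1, 6, 9]
Visit 16 → queue [1, 6, 9]
Visit 1 → queue [6, 9]
Visit 6 → queue [9]
Visit 9; enqueue 4 → queue [4]
Visit 4 → queue []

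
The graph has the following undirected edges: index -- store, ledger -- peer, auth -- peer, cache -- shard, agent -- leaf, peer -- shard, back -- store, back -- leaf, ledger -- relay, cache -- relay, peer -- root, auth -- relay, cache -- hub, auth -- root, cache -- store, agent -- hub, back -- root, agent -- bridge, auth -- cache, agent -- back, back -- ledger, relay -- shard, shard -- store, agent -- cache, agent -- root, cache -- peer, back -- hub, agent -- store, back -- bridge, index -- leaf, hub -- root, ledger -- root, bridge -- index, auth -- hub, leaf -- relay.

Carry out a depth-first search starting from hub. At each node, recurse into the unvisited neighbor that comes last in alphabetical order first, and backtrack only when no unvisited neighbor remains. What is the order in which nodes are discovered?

hub → root → peer → shard → store → index → leaf → relay → ledger → back → bridge → agent → cache → auth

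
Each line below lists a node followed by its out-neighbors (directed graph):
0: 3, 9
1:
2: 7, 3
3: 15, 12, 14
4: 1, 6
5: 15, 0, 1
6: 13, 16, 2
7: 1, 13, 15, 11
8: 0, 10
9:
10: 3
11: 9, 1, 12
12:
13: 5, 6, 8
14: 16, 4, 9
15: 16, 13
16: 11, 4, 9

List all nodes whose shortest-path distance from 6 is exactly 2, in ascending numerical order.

3, 4, 5, 7, 8, 9, 11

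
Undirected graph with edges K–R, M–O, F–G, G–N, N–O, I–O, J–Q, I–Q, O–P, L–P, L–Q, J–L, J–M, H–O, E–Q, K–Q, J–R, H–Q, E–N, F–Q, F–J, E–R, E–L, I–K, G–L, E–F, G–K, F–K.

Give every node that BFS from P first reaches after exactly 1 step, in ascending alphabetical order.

Level 0: P
Level 1: L, O
Level 2: E, G, H, I, J, M, N, Q
Level 3: F, K, R

L, O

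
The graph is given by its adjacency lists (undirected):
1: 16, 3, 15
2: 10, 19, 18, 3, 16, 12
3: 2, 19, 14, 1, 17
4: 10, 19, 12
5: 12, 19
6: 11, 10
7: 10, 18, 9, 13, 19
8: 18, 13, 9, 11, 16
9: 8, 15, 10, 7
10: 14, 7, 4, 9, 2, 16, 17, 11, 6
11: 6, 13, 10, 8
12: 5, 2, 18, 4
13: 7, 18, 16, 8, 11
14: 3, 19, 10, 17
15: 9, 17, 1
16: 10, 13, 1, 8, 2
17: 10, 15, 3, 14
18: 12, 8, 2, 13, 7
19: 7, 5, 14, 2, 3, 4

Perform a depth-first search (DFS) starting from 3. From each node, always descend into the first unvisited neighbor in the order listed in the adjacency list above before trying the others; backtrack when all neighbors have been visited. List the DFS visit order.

3, 2, 10, 14, 19, 7, 18, 12, 5, 4, 8, 13, 16, 1, 15, 9, 17, 11, 6

Visit 3
3 → 2
2 → 10
10 → 14
14 → 19
19 → 7
7 → 18
18 → 12
12 → 5
12 → 4
18 → 8
8 → 13
13 → 16
16 → 1
1 → 15
15 → 9
15 → 17
13 → 11
11 → 6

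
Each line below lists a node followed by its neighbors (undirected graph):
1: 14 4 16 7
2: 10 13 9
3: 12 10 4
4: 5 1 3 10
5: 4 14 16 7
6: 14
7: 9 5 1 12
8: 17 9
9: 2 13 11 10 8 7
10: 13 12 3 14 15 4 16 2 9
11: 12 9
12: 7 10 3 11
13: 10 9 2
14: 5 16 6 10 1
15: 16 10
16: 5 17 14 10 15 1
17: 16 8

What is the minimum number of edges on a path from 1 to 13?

Level 0: 1
Level 1: 4, 7, 14, 16
Level 2: 3, 5, 6, 9, 10, 12, 15, 17
Level 3: 2, 8, 11, 13
13 first appears at level 3.

3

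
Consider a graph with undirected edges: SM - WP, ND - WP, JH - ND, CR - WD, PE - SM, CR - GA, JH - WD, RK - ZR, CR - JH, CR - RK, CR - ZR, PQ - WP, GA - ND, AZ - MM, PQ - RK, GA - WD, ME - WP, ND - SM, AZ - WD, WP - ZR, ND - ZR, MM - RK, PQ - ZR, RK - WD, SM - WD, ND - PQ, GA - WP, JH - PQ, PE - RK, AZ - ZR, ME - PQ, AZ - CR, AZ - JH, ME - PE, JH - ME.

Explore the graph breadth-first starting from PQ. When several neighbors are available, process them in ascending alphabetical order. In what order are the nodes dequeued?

Visit PQ; enqueue JH, ME, ND, RK, WP, ZR → queue [JH, ME, ND, RK, WP, ZR]
Visit JH; enqueue AZ, CR, WD → queue [ME, ND, RK, WP, ZR, AZ, CR, WD]
Visit ME; enqueue PE → queue [ND, RK, WP, ZR, AZ, CR, WD, PE]
Visit ND; enqueue GA, SM → queue [RK, WP, ZR, AZ, CR, WD, PE, GA, SM]
Visit RK; enqueue MM → queue [WP, ZR, AZ, CR, WD, PE, GA, SM, MM]
Visit WP → queue [ZR, AZ, CR, WD, PE, GA, SM, MM]
Visit ZR → queue [AZ, CR, WD, PE, GA, SM, MM]
Visit AZ → queue [CR, WD, PE, GA, SM, MM]
Visit CR → queue [WD, PE, GA, SM, MM]
Visit WD → queue [PE, GA, SM, MM]
Visit PE → queue [GA, SM, MM]
Visit GA → queue [SM, MM]
Visit SM → queue [MM]
Visit MM → queue []

PQ, JH, ME, ND, RK, WP, ZR, AZ, CR, WD, PE, GA, SM, MM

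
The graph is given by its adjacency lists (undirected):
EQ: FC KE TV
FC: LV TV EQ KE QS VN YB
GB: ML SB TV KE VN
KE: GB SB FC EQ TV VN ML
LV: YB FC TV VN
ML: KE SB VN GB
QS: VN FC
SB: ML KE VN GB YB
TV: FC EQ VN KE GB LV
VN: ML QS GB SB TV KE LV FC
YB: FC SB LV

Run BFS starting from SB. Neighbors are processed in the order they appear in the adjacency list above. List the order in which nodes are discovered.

SB ML KE VN GB YB FC EQ TV QS LV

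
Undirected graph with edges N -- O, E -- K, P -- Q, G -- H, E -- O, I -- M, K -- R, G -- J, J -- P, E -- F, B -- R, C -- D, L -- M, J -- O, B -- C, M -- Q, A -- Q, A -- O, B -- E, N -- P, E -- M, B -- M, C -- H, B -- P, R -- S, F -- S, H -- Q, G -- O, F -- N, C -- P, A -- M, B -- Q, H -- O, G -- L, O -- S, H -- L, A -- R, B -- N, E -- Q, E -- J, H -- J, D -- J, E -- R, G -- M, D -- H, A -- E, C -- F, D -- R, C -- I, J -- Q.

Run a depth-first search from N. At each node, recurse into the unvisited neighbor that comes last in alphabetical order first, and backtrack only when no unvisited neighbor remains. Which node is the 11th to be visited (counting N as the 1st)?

E

Visit N
N → P
P → Q
Q → M
M → L
L → H
H → O
O → S
S → R
R → K
K → E
E → J
J → G
J → D
D → C
C → I
C → F
C → B
E → A

Visit order: N, P, Q, M, L, H, O, S, R, K, E, J, G, D, C, I, F, B, A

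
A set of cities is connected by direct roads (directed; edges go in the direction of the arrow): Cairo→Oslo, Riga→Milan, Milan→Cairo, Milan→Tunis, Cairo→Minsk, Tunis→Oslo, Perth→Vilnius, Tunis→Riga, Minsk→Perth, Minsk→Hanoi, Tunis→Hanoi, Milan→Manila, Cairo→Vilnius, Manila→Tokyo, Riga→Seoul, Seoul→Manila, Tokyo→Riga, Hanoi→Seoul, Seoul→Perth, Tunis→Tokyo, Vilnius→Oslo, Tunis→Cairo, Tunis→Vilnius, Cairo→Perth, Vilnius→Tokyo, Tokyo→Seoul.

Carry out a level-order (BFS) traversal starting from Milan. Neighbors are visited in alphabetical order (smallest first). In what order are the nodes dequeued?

Visit Milan; enqueue Cairo, Manila, Tunis → queue [Cairo, Manila, Tunis]
Visit Cairo; enqueue Minsk, Oslo, Perth, Vilnius → queue [Manila, Tunis, Minsk, Oslo, Perth, Vilnius]
Visit Manila; enqueue Tokyo → queue [Tunis, Minsk, Oslo, Perth, Vilnius, Tokyo]
Visit Tunis; enqueue Hanoi, Riga → queue [Minsk, Oslo, Perth, Vilnius, Tokyo, Hanoi, Riga]
Visit Minsk → queue [Oslo, Perth, Vilnius, Tokyo, Hanoi, Riga]
Visit Oslo → queue [Perth, Vilnius, Tokyo, Hanoi, Riga]
Visit Perth → queue [Vilnius, Tokyo, Hanoi, Riga]
Visit Vilnius → queue [Tokyo, Hanoi, Riga]
Visit Tokyo; enqueue Seoul → queue [Hanoi, Riga, Seoul]
Visit Hanoi → queue [Riga, Seoul]
Visit Riga → queue [Seoul]
Visit Seoul → queue []

Milan Cairo Manila Tunis Minsk Oslo Perth Vilnius Tokyo Hanoi Riga Seoul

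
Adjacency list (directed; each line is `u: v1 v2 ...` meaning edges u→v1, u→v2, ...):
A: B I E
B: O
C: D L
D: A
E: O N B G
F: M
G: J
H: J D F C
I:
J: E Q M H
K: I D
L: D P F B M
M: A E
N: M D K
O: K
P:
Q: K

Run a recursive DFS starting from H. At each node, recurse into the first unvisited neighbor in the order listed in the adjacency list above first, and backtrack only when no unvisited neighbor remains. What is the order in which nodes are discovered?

H, J, E, O, K, I, D, A, B, N, M, G, Q, F, C, L, P

Visit H
H → J
J → E
E → O
O → K
K → I
K → D
D → A
A → B
E → N
N → M
E → G
J → Q
H → F
H → C
C → L
L → P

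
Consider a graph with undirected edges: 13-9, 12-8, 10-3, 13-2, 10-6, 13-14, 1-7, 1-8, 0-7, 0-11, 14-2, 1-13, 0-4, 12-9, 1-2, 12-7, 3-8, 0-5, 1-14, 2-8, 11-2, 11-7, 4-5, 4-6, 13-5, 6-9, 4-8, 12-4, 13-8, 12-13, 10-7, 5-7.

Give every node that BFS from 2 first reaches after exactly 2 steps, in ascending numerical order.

Level 0: 2
Level 1: 1, 8, 11, 13, 14
Level 2: 0, 3, 4, 5, 7, 9, 12
Level 3: 6, 10

0, 3, 4, 5, 7, 9, 12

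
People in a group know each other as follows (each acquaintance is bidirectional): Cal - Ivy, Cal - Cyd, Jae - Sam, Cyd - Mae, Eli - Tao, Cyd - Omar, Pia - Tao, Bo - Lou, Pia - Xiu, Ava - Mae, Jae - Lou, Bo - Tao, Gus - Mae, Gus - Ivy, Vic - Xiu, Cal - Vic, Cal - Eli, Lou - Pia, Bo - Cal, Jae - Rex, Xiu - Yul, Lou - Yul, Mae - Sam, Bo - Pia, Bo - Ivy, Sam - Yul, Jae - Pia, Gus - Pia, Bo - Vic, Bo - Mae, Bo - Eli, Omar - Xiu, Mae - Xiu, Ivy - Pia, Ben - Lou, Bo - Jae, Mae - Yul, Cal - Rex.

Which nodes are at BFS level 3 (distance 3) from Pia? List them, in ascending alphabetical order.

Level 0: Pia
Level 1: Bo, Gus, Ivy, Jae, Lou, Tao, Xiu
Level 2: Ben, Cal, Eli, Mae, Omar, Rex, Sam, Vic, Yul
Level 3: Ava, Cyd

Ava, Cyd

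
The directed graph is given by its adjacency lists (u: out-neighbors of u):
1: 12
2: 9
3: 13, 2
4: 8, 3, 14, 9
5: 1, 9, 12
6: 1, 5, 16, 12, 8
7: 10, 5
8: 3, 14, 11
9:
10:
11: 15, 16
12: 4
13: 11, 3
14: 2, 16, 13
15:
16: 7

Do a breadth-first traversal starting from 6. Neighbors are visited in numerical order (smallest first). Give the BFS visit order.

Visit 6; enqueue 1, 5, 8, 12, 16 → queue [1, 5, 8, 12, 16]
Visit 1 → queue [5, 8, 12, 16]
Visit 5; enqueue 9 → queue [8, 12, 16, 9]
Visit 8; enqueue 3, 11, 14 → queue [12, 16, 9, 3, 11, 14]
Visit 12; enqueue 4 → queue [16, 9, 3, 11, 14, 4]
Visit 16; enqueue 7 → queue [9, 3, 11, 14, 4, 7]
Visit 9 → queue [3, 11, 14, 4, 7]
Visit 3; enqueue 2, 13 → queue [11, 14, 4, 7, 2, 13]
Visit 11; enqueue 15 → queue [14, 4, 7, 2, 13, 15]
Visit 14 → queue [4, 7, 2, 13, 15]
Visit 4 → queue [7, 2, 13, 15]
Visit 7; enqueue 10 → queue [2, 13, 15, 10]
Visit 2 → queue [13, 15, 10]
Visit 13 → queue [15, 10]
Visit 15 → queue [10]
Visit 10 → queue []

6 1 5 8 12 16 9 3 11 14 4 7 2 13 15 10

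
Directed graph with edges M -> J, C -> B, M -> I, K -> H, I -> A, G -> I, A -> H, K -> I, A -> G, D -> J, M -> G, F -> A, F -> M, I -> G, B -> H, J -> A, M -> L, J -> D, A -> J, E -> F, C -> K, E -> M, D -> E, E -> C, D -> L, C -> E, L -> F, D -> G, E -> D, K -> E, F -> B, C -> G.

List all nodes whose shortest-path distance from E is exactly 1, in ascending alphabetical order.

Level 0: E
Level 1: C, D, F, M
Level 2: A, B, G, I, J, K, L
Level 3: H

C, D, F, M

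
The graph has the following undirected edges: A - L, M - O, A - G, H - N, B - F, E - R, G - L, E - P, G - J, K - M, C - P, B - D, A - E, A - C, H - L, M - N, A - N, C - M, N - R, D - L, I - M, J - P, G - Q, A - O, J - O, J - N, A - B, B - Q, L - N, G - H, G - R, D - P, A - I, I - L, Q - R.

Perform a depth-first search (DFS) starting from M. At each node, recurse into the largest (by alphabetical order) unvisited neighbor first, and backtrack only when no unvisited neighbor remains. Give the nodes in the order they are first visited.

M, O, J, P, E, R, Q, G, L, N, H, A, I, C, B, F, D, K

Visit M
M → O
O → J
J → P
P → E
E → R
R → Q
Q → G
G → L
L → N
N → H
N → A
A → I
A → C
A → B
B → F
B → D
M → K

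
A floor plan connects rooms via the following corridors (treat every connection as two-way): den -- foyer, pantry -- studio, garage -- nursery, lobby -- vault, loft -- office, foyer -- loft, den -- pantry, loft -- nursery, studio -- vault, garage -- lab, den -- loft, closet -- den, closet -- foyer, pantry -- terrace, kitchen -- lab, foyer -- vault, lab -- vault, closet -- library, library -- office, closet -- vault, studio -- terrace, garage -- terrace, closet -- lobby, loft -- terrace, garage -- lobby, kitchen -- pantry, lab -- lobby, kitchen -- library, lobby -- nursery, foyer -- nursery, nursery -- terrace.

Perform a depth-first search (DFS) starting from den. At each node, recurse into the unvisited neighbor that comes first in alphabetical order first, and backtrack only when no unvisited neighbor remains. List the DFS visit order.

Visit den
den → closet
closet → foyer
foyer → loft
loft → nursery
nursery → garage
garage → lab
lab → kitchen
kitchen → library
library → office
kitchen → pantry
pantry → studio
studio → terrace
studio → vault
vault → lobby

den, closet, foyer, loft, nursery, garage, lab, kitchen, library, office, pantry, studio, terrace, vault, lobby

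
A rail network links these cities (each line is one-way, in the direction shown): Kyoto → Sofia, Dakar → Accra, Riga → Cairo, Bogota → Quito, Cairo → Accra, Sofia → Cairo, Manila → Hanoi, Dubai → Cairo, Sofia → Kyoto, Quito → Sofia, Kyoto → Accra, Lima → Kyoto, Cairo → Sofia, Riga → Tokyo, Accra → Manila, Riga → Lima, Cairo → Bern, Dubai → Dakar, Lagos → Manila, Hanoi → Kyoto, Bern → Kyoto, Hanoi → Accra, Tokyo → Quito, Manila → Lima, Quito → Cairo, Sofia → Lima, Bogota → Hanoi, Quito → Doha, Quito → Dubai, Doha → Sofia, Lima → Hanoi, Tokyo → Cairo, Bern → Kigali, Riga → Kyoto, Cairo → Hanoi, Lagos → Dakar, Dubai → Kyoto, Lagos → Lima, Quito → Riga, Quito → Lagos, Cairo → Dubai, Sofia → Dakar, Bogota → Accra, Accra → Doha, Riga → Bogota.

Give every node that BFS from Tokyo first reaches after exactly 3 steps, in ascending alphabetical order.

Level 0: Tokyo
Level 1: Cairo, Quito
Level 2: Accra, Bern, Doha, Dubai, Hanoi, Lagos, Riga, Sofia
Level 3: Bogota, Dakar, Kigali, Kyoto, Lima, Manila

Bogota, Dakar, Kigali, Kyoto, Lima, Manila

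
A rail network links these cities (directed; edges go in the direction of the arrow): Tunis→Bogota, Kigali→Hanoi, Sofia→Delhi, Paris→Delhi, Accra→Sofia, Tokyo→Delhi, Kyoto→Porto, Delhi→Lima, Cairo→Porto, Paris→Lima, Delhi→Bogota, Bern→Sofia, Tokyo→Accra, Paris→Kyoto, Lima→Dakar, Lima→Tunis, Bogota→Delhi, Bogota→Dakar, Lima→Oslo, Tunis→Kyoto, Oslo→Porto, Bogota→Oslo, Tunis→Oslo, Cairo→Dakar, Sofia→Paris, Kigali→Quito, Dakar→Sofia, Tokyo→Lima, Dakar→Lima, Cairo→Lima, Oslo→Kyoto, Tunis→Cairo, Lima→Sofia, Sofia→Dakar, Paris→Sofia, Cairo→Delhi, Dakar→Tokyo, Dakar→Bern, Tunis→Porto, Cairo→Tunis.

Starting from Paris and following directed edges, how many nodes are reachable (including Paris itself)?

BFS from Paris visits: Paris, Sofia, Lima, Kyoto, Delhi, Dakar, Tunis, Oslo, Porto, Bogota, Tokyo, Bern, Cairo, Accra
Reachable nodes: 14 of 17 total.

14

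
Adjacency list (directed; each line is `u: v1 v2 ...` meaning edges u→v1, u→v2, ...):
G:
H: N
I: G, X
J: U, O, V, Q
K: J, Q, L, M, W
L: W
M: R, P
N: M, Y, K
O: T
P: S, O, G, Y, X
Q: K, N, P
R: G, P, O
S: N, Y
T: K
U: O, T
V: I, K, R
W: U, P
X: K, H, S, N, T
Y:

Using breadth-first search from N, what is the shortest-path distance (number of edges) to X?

Level 0: N
Level 1: K, M, Y
Level 2: J, L, P, Q, R, W
Level 3: G, O, S, U, V, X
Level 4: H, I, T
X first appears at level 3.

3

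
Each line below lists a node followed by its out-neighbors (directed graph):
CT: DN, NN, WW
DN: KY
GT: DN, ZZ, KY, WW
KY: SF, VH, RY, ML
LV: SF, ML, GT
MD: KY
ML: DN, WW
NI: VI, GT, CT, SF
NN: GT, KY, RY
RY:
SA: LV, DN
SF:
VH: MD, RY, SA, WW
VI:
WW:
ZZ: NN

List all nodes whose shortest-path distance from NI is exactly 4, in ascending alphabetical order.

Level 0: NI
Level 1: CT, GT, SF, VI
Level 2: DN, KY, NN, WW, ZZ
Level 3: ML, RY, VH
Level 4: MD, SA
Level 5: LV

MD, SA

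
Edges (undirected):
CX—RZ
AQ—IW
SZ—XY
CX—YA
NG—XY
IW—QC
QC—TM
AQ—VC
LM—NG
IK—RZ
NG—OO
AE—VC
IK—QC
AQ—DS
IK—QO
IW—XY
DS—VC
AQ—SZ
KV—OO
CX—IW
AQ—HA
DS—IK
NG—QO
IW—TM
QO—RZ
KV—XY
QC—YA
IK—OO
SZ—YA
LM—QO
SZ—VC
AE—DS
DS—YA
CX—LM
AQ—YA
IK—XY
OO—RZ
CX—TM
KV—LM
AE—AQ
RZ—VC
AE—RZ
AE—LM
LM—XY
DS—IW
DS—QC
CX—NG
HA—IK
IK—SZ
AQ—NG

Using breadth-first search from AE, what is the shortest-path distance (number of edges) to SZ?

2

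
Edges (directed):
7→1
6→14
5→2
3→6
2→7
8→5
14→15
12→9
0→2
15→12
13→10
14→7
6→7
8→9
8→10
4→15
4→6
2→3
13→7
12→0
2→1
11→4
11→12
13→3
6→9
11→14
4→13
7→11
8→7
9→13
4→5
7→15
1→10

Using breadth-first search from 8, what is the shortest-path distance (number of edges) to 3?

Level 0: 8
Level 1: 5, 7, 9, 10
Level 2: 1, 2, 11, 13, 15
Level 3: 3, 4, 12, 14
Level 4: 0, 6
3 first appears at level 3.

3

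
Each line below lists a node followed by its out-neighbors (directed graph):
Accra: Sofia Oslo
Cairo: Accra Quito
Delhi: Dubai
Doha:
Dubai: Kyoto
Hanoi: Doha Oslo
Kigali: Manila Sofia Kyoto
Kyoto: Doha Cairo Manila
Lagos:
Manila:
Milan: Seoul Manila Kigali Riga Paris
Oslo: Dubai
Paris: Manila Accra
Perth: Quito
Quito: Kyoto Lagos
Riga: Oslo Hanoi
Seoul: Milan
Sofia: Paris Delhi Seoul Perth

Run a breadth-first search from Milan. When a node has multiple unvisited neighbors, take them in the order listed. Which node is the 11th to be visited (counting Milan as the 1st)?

Accra

Visit Milan; enqueue Seoul, Manila, Kigali, Riga, Paris → queue [Seoul, Manila, Kigali, Riga, Paris]
Visit Seoul → queue [Manila, Kigali, Riga, Paris]
Visit Manila → queue [Kigali, Riga, Paris]
Visit Kigali; enqueue Sofia, Kyoto → queue [Riga, Paris, Sofia, Kyoto]
Visit Riga; enqueue Oslo, Hanoi → queue [Paris, Sofia, Kyoto, Oslo, Hanoi]
Visit Paris; enqueue Accra → queue [Sofia, Kyoto, Oslo, Hanoi, Accra]
Visit Sofia; enqueue Delhi, Perth → queue [Kyoto, Oslo, Hanoi, Accra, Delhi, Perth]
Visit Kyoto; enqueue Doha, Cairo → queue [Oslo, Hanoi, Accra, Delhi, Perth, Doha, Cairo]
Visit Oslo; enqueue Dubai → queue [Hanoi, Accra, Delhi, Perth, Doha, Cairo, Dubai]
Visit Hanoi → queue [Accra, Delhi, Perth, Doha, Cairo, Dubai]
Visit Accra → queue [Delhi, Perth, Doha, Cairo, Dubai]
Visit Delhi → queue [Perth, Doha, Cairo, Dubai]
Visit Perth; enqueue Quito → queue [Doha, Cairo, Dubai, Quito]
Visit Doha → queue [Cairo, Dubai, Quito]
Visit Cairo → queue [Dubai, Quito]
Visit Dubai → queue [Quito]
Visit Quito; enqueue Lagos → queue [Lagos]
Visit Lagos → queue []

Visit order: Milan, Seoul, Manila, Kigali, Riga, Paris, Sofia, Kyoto, Oslo, Hanoi, Accra, Delhi, Perth, Doha, Cairo, Dubai, Quito, Lagos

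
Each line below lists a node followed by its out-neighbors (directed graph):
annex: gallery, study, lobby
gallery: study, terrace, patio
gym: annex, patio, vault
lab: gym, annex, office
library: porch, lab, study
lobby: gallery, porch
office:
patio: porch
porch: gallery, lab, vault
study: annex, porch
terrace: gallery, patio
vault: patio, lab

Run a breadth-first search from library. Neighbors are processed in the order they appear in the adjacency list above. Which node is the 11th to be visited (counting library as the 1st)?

patio

Visit library; enqueue porch, lab, study → queue [porch, lab, study]
Visit porch; enqueue gallery, vault → queue [lab, study, gallery, vault]
Visit lab; enqueue gym, annex, office → queue [study, gallery, vault, gym, annex, office]
Visit study → queue [gallery, vault, gym, annex, office]
Visit gallery; enqueue terrace, patio → queue [vault, gym, annex, office, terrace, patio]
Visit vault → queue [gym, annex, office, terrace, patio]
Visit gym → queue [annex, office, terrace, patio]
Visit annex; enqueue lobby → queue [office, terrace, patio, lobby]
Visit office → queue [terrace, patio, lobby]
Visit terrace → queue [patio, lobby]
Visit patio → queue [lobby]
Visit lobby → queue []

Visit order: library, porch, lab, study, gallery, vault, gym, annex, office, terrace, patio, lobby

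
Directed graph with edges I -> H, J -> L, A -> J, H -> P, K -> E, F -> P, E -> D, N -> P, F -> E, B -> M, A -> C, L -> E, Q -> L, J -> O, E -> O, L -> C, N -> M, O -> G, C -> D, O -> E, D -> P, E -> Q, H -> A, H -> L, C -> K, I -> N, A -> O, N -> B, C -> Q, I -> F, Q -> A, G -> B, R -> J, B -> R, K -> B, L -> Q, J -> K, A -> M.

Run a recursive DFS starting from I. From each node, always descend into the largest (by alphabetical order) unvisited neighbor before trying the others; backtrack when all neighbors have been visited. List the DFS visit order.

Visit I
I → N
N → P
N → M
N → B
B → R
R → J
J → O
O → G
O → E
E → Q
Q → L
L → C
C → K
C → D
Q → A
I → H
I → F

I -> N -> P -> M -> B -> R -> J -> O -> G -> E -> Q -> L -> C -> K -> D -> A -> H -> F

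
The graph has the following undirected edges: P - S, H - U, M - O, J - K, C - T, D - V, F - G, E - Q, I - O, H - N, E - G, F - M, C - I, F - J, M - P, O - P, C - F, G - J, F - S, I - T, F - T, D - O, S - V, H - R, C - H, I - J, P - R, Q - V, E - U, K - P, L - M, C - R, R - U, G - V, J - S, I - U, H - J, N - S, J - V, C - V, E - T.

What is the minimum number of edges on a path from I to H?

Level 0: I
Level 1: C, J, O, T, U
Level 2: D, E, F, G, H, K, M, P, R, S, V
Level 3: L, N, Q
H first appears at level 2.

2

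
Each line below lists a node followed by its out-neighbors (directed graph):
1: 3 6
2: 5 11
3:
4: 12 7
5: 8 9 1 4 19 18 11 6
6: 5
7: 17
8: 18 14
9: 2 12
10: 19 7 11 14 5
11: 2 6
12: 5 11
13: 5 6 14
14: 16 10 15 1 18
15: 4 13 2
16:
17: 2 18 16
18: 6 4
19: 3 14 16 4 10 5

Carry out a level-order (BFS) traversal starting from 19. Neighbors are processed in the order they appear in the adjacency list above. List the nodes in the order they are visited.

Visit 19; enqueue 3, 14, 16, 4, 10, 5 → queue [3, 14, 16, 4, 10, 5]
Visit 3 → queue [14, 16, 4, 10, 5]
Visit 14; enqueue 15, 1, 18 → queue [16, 4, 10, 5, 15, 1, 18]
Visit 16 → queue [4, 10, 5, 15, 1, 18]
Visit 4; enqueue 12, 7 → queue [10, 5, 15, 1, 18, 12, 7]
Visit 10; enqueue 11 → queue [5, 15, 1, 18, 12, 7, 11]
Visit 5; enqueue 8, 9, 6 → queue [15, 1, 18, 12, 7, 11, 8, 9, 6]
Visit 15; enqueue 13, 2 → queue [1, 18, 12, 7, 11, 8, 9, 6, 13, 2]
Visit 1 → queue [18, 12, 7, 11, 8, 9, 6, 13, 2]
Visit 18 → queue [12, 7, 11, 8, 9, 6, 13, 2]
Visit 12 → queue [7, 11, 8, 9, 6, 13, 2]
Visit 7; enqueue 17 → queue [11, 8, 9, 6, 13, 2, 17]
Visit 11 → queue [8, 9, 6, 13, 2, 17]
Visit 8 → queue [9, 6, 13, 2, 17]
Visit 9 → queue [6, 13, 2, 17]
Visit 6 → queue [13, 2, 17]
Visit 13 → queue [2, 17]
Visit 2 → queue [17]
Visit 17 → queue []

19 3 14 16 4 10 5 15 1 18 12 7 11 8 9 6 13 2 17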